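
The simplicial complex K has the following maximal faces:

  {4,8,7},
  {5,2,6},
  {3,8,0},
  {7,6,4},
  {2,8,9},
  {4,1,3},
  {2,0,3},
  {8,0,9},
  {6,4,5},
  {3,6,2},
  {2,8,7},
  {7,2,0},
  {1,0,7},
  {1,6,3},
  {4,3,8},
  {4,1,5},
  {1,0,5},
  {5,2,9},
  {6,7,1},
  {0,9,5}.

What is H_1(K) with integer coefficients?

H_1 = Z ⊕ Z/2Z.

K has 10 vertices, 30 edges, 20 triangles.
rank ∂_1 = 9, rank ∂_2 = 20 ⇒ b_1 = 30 − 9 − 20 = 1; ∂_2 has invariant factor(s) [2] giving torsion. So H_1 = Z ⊕ Z/2Z.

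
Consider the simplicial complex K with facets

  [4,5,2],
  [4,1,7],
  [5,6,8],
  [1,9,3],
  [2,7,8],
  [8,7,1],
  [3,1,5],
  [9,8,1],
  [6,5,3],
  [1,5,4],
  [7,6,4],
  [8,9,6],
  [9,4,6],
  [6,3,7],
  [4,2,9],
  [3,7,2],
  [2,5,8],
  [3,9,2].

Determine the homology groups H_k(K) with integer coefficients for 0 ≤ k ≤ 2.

We work with the vertex ordering 1 < 2 < 3 < 4 < 5 < 6 < 7 < 8 < 9. The simplices of K, each written with vertices in increasing order, are:

  0-simplices (9): [1], [2], [3], [4], [5], [6], [7], [8], [9]
  1-simplices (27): (27 of them)
  2-simplices (18): [1,3,5], [1,3,9], [1,4,5], [1,4,7], [1,7,8], [1,8,9], [2,3,7], [2,3,9], [2,4,5], [2,4,9], [2,5,8], [2,7,8], [3,5,6], [3,6,7], [4,6,7], [4,6,9], [5,6,8], [6,8,9]

so the chain groups are C_0 ≅ Z^9, C_1 ≅ Z^27, C_2 ≅ Z^18.

The boundary map ∂_1: C_1 → C_0 sends each edge [p,q] (with p < q) to q − p.
This gives a 9×27 integer matrix of rank 8; reducing to Smith normal form yields diagonal entries (1,1,1,1,1,1,1,1).

The boundary map ∂_2: C_2 → C_1 maps a triangle to the signed sum of its edges. For instance
  ∂[2,4,5] = [4,5] − [2,5] + [2,4],
  ∂[1,4,5] = [4,5] − [1,5] + [1,4].
The resulting 27×18 matrix has rank 17, and its Smith normal form has invariant factors (1,1,1,1,1,1,1,1,1,1,1,1,1,1,1,1,1).

Reading off H_k = ker ∂_k / im ∂_{k+1}:

  H_0: rank C_0 − rank ∂_1 = 9 − 8 = 1, and the invariant factors of ∂_1 are all 1, so H_0 ≅ Z.
  H_1: rank ker ∂_1 − rank ∂_2 = (27 − 8) − 17 = 2, and the invariant factors of ∂_2 are all 1, so H_1 ≅ Z^2.
  H_2: rank ker ∂_2 − rank ∂_3 = (18 − 17) − 0 = 1, and there is no ∂_3, so H_2 ≅ Z.

H_0 = Z,  H_1 = Z^2,  H_2 = Z.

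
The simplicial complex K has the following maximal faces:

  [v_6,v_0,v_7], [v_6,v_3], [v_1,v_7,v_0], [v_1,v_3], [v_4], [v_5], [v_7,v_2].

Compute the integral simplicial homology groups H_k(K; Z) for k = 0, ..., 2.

We work with the vertex ordering v_0 < v_1 < v_2 < v_3 < v_4 < v_5 < v_6 < v_7. The simplices of K, each written with vertices in increasing order, are:

  0-simplices (8): [v_0], [v_1], [v_2], [v_3], [v_4], [v_5], [v_6], [v_7]
  1-simplices (8): [v_0,v_1], [v_0,v_6], [v_0,v_7], [v_1,v_3], [v_1,v_7], [v_2,v_7], [v_3,v_6], [v_6,v_7]
  2-simplices (2): [v_0,v_1,v_7], [v_0,v_6,v_7]

Hence C_0 ≅ Z^8, C_1 ≅ Z^8, C_2 ≅ Z^2.

Boundary ∂_1: C_1 → C_0 is given by ∂[p,q] = [q] − [p]. For instance
  ∂[v_0,v_1] = [v_1] − [v_0].
As a 8×8 matrix over Z this has rank 5, with invariant factors (1,1,1,1,1).

Boundary ∂_2: C_2 → C_1 sends each 2-simplex [p,q,r] to [q,r] − [p,r] + [p,q]. For instance
  ∂[v_0,v_6,v_7] = [v_6,v_7] − [v_0,v_7] + [v_0,v_6],
  ∂[v_0,v_1,v_7] = [v_1,v_7] − [v_0,v_7] + [v_0,v_1].
The resulting 8×2 matrix has rank 2, and its Smith normal form has invariant factors (1,1).

Computing H_k = (kernel of ∂_k) / (image of ∂_{k+1}):

  H_0: rank C_0 − rank ∂_1 = 8 − 5 = 3, and the invariant factors of ∂_1 are all 1, so H_0 = Z^3.
  H_1: rank ker ∂_1 − rank ∂_2 = (8 − 5) − 2 = 1, and the invariant factors of ∂_2 are all 1, so H_1 = Z.
  H_2: rank ker ∂_2 − rank ∂_3 = (2 − 2) − 0 = 0, and there is no ∂_3, so H_2 = 0.

As a check, the Euler characteristic is 8 − 8 + 2 = 2, which agrees with 3 − 1 + 0 = 2.

H_0 = Z^3,  H_1 = Z,  H_2 = 0.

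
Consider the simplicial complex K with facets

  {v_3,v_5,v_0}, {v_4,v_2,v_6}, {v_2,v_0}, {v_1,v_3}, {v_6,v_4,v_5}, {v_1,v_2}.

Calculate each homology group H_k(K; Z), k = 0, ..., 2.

K has 7 vertices, 11 edges, 3 triangles.
rank ∂_0 = 0, rank ∂_1 = 6 ⇒ b_0 = 7 − 0 − 6 = 1; all invariant factors of ∂_1 are 1 so no torsion. So H_0 ≅ Z.
rank ∂_1 = 6, rank ∂_2 = 3 ⇒ b_1 = 11 − 6 − 3 = 2; all invariant factors of ∂_2 are 1 so no torsion. So H_1 ≅ Z^2.
rank ∂_2 = 3, rank ∂_3 = 0 ⇒ b_2 = 3 − 3 − 0 = 0. So H_2 ≅ 0.

H_0 ≅ Z,  H_1 ≅ Z^2,  H_2 = 0.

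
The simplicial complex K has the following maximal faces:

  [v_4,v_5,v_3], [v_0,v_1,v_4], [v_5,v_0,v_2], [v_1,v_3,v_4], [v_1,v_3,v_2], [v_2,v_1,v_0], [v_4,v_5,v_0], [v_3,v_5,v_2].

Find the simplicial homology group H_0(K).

H_0 ≅ Z.

We work with the vertex ordering v_0 < v_1 < v_2 < v_3 < v_4 < v_5. The simplices of K, each written with vertices in increasing order, are:

  0-simplices (6): [v_0], [v_1], [v_2], [v_3], [v_4], [v_5]
  1-simplices (12): [v_0,v_1], [v_0,v_2], [v_0,v_4], [v_0,v_5], [v_1,v_2], [v_1,v_3], [v_1,v_4], [v_2,v_3], [v_2,v_5], [v_3,v_4], [v_3,v_5], [v_4,v_5]
  2-simplices (8): [v_0,v_1,v_2], [v_0,v_1,v_4], [v_0,v_2,v_5], [v_0,v_4,v_5], [v_1,v_2,v_3], [v_1,v_3,v_4], [v_2,v_3,v_5], [v_3,v_4,v_5]

giving chain groups C_0 ≅ Z^6, C_1 ≅ Z^12, C_2 ≅ Z^8.

Boundary ∂_1: C_1 → C_0 maps an edge to its endpoints' difference, ∂[p,q] = q − p.
The 6×12 boundary matrix has rank 5 and Smith normal form diag(1,1,1,1,1).

∂_2: C_2 → C_1 sends each 2-simplex [p,q,r] to [q,r] − [p,r] + [p,q]. For instance
  ∂[v_0,v_1,v_2] = [v_1,v_2] − [v_0,v_2] + [v_0,v_1],
  ∂[v_0,v_2,v_5] = [v_2,v_5] − [v_0,v_5] + [v_0,v_2].
As a 12×8 matrix over Z this has rank 7, with invariant factors (1,1,1,1,1,1,1).

Reading off H_k = ker ∂_k / im ∂_{k+1}:

  H_0: rank C_0 − rank ∂_1 = 6 − 5 = 1, and the invariant factors of ∂_1 are all 1, so H_0 ≅ Z.

(K is a triangulation of the 2-sphere S^2.)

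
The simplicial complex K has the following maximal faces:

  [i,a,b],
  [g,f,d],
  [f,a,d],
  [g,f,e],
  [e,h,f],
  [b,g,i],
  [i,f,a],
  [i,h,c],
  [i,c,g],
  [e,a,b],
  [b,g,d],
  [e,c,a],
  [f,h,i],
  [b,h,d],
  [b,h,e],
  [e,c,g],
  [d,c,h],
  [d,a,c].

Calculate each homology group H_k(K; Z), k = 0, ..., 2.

Fix the vertex order a < b < c < d < e < f < g < h < i and write every simplex with vertices in increasing order. Then dim K = 2 and the simplices of K are:

  0-simplices (9): a, b, c, d, e, f, g, h, i
  1-simplices (27): ab, ac, ad, ae, af, ai, bd, be, bg, bh, bi, cd, ce, cg, ch, ci, df, dg, dh, ef, eg, eh, fg, fh, fi, gi, hi
  2-simplices (18): abe, abi, acd, ace, adf, afi, bdg, bdh, beh, bgi, cdh, ceg, cgi, chi, dfg, efg, efh, fhi

Hence C_0 ≅ Z^9, C_1 ≅ Z^27, C_2 ≅ Z^18.

The boundary map ∂_1: C_1 → C_0 is given by ∂[p,q] = [q] − [p]. For instance
  ∂bh = h − b.
As a 9×27 matrix over Z this has rank 8, with invariant factors (1,1,1,1,1,1,1,1).

∂_2: C_2 → C_1 acts by ∂[p,q,r] = [q,r] − [p,r] + [p,q]. For instance
  ∂ceg = eg − cg + ce,
  ∂efg = fg − eg + ef.
The resulting 27×18 matrix has rank 17, and its Smith normal form has invariant factors (1,1,1,1,1,1,1,1,1,1,1,1,1,1,1,1,1).

Computing H_k = (kernel of ∂_k) / (image of ∂_{k+1}):

  H_0: rank C_0 − rank ∂_1 = 9 − 8 = 1, and the invariant factors of ∂_1 are all 1, so H_0 ≅ Z.
  H_1: rank ker ∂_1 − rank ∂_2 = (27 − 8) − 17 = 2, and the invariant factors of ∂_2 are all 1, so H_1 ≅ Z^2.
  H_2: rank ker ∂_2 − rank ∂_3 = (18 − 17) − 0 = 1, and there is no ∂_3, so H_2 ≅ Z.

As a check, the Euler characteristic is 9 − 27 + 18 = 0, which agrees with 1 − 2 + 1 = 0.
(K is a triangulation of the torus T^2.)

H_0 = Z,  H_1 = Z^2,  H_2 = Z.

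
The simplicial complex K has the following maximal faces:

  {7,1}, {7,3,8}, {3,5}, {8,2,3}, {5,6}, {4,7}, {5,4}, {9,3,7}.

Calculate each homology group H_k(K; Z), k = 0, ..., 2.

H_0 ≅ Z,  H_1 ≅ Z,  H_2 = 0.

Take the total order 1 < 2 < 3 < 4 < 5 < 6 < 7 < 8 < 9 on the vertex set. Then K (dimension 2) consists of the simplices:

  0-simplices (9): [1], [2], [3], [4], [5], [6], [7], [8], [9]
  1-simplices (12): [1,7], [2,3], [2,8], [3,5], [3,7], [3,8], [3,9], [4,5], [4,7], [5,6], [7,8], [7,9]
  2-simplices (3): [2,3,8], [3,7,8], [3,7,9]

giving chain groups C_0 ≅ Z^9, C_1 ≅ Z^12, C_2 ≅ Z^3.

∂_1: C_1 → C_0 maps an edge to its endpoints' difference, ∂[p,q] = q − p. For instance
  ∂[2,3] = [3] − [2].
As a 9×12 matrix over Z this has rank 8, with invariant factors (1,1,1,1,1,1,1,1).

∂_2: C_2 → C_1 acts by ∂[p,q,r] = [q,r] − [p,r] + [p,q]. For instance
  ∂[3,7,9] = [7,9] − [3,9] + [3,7],
  ∂[3,7,8] = [7,8] − [3,8] + [3,7].
As a 12×3 matrix over Z this has rank 3, with invariant factors (1,1,1).

Reading off H_k = ker ∂_k / im ∂_{k+1}:

  H_0: rank C_0 − rank ∂_1 = 9 − 8 = 1, and the invariant factors of ∂_1 are all 1, so H_0 ≅ Z.
  H_1: rank ker ∂_1 − rank ∂_2 = (12 − 8) − 3 = 1, and the invariant factors of ∂_2 are all 1, so H_1 ≅ Z.
  H_2: rank ker ∂_2 − rank ∂_3 = (3 − 3) − 0 = 0, and there is no ∂_3, so H_2 ≅ 0.

As a check, the Euler characteristic is 9 − 12 + 3 = 0, which agrees with 1 − 1 + 0 = 0.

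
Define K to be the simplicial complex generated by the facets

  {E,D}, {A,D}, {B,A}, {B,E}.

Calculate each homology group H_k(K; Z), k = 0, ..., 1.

K has 4 vertices, 4 edges.
rank ∂_0 = 0, rank ∂_1 = 3 ⇒ b_0 = 4 − 0 − 3 = 1; all invariant factors of ∂_1 are 1 so no torsion. So H_0 ≅ Z.
rank ∂_1 = 3, rank ∂_2 = 0 ⇒ b_1 = 4 − 3 − 0 = 1. So H_1 ≅ Z.

H_0 ≅ Z,  H_1 ≅ Z.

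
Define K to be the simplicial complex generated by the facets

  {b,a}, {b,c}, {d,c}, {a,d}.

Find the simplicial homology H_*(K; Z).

H_0 = Z,  H_1 = Z.

Order the vertices as a < b < c < d. Listing each simplex with vertices in this order, K has dimension 1 with simplices:

  0-simplices (4): a, b, c, d
  1-simplices (4): ab, ad, bc, cd

giving chain groups C_0 ≅ Z^4, C_1 ≅ Z^4.

Boundary ∂_1: C_1 → C_0 sends each edge [p,q] (with p < q) to q − p. For instance
  ∂ad = d − a.
The resulting 4×4 matrix has rank 3, and its Smith normal form has invariant factors (1,1,1).

From H_k ≅ ker(∂_k) / im(∂_{k+1}) we obtain:

  H_0: rank C_0 − rank ∂_1 = 4 − 3 = 1, and the invariant factors of ∂_1 are all 1, so H_0 ≅ Z.
  H_1: rank ker ∂_1 − rank ∂_2 = (4 − 3) − 0 = 1, and there is no ∂_2, so H_1 ≅ Z.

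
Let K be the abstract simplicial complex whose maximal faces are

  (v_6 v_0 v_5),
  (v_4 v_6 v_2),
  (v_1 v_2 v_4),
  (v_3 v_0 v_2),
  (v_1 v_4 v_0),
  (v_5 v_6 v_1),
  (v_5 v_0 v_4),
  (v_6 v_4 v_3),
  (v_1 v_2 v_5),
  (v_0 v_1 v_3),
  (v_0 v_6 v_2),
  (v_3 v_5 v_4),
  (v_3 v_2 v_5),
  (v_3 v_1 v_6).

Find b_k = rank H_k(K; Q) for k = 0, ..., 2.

b_0 = 1, b_1 = 2, b_2 = 1.

Order the vertices as v_0 < v_1 < v_2 < v_3 < v_4 < v_5 < v_6. Listing each simplex with vertices in this order, K has dimension 2 with simplices:

  0-simplices (7): [v_0], [v_1], [v_2], [v_3], [v_4], [v_5], [v_6]
  1-simplices (21): (21 of them)
  2-simplices (14): (14 of them)

giving chain groups C_0 ≅ Z^7, C_1 ≅ Z^21, C_2 ≅ Z^14.

∂_1: C_1 → C_0 maps an edge to its endpoints' difference, ∂[p,q] = q − p. For instance
  ∂[v_1,v_4] = [v_4] − [v_1].
This gives a 7×21 integer matrix of rank 6; reducing to Smith normal form yields diagonal entries (1,1,1,1,1,1).

∂_2: C_2 → C_1 maps a triangle to the signed sum of its edges. For instance
  ∂[v_2,v_3,v_5] = [v_3,v_5] − [v_2,v_5] + [v_2,v_3],
  ∂[v_2,v_4,v_6] = [v_4,v_6] − [v_2,v_6] + [v_2,v_4].
The 21×14 boundary matrix has rank 13 and Smith normal form diag(1,1,1,1,1,1,1,1,1,1,1,1,1).

From H_k ≅ ker(∂_k) / im(∂_{k+1}) we obtain:

  H_0: rank C_0 − rank ∂_1 = 7 − 6 = 1, and the invariant factors of ∂_1 are all 1, so H_0 = Z.
  H_1: rank ker ∂_1 − rank ∂_2 = (21 − 6) − 13 = 2, and the invariant factors of ∂_2 are all 1, so H_1 = Z^2.
  H_2: rank ker ∂_2 − rank ∂_3 = (14 − 13) − 0 = 1, and there is no ∂_3, so H_2 = Z.

Hence the Betti numbers are b_0 = 1, b_1 = 2, b_2 = 1.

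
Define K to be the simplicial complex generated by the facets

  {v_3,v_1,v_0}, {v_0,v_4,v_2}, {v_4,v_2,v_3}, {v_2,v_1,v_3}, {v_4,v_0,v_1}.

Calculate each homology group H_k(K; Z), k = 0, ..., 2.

Take the total order v_0 < v_1 < v_2 < v_3 < v_4 on the vertex set. Then K (dimension 2) consists of the simplices:

  0-simplices (5): [v_0], [v_1], [v_2], [v_3], [v_4]
  1-simplices (10): [v_0,v_1], [v_0,v_2], [v_0,v_3], [v_0,v_4], [v_1,v_2], [v_1,v_3], [v_1,v_4], [v_2,v_3], [v_2,v_4], [v_3,v_4]
  2-simplices (5): [v_0,v_1,v_3], [v_0,v_1,v_4], [v_0,v_2,v_4], [v_1,v_2,v_3], [v_2,v_3,v_4]

so the chain groups are C_0 ≅ Z^5, C_1 ≅ Z^10, C_2 ≅ Z^5.

Boundary ∂_1: C_1 → C_0 is given by ∂[p,q] = [q] − [p].
This gives a 5×10 integer matrix of rank 4; reducing to Smith normal form yields diagonal entries (1,1,1,1).

Boundary ∂_2: C_2 → C_1 acts by ∂[p,q,r] = [q,r] − [p,r] + [p,q]. For instance
  ∂[v_1,v_2,v_3] = [v_2,v_3] − [v_1,v_3] + [v_1,v_2],
  ∂[v_0,v_1,v_3] = [v_1,v_3] − [v_0,v_3] + [v_0,v_1].
The resulting 10×5 matrix has rank 5, and its Smith normal form has invariant factors (1,1,1,1,1).

Computing H_k = (kernel of ∂_k) / (image of ∂_{k+1}):

  H_0: rank C_0 − rank ∂_1 = 5 − 4 = 1, and the invariant factors of ∂_1 are all 1, so H_0 ≅ Z.
  H_1: rank ker ∂_1 − rank ∂_2 = (10 − 4) − 5 = 1, and the invariant factors of ∂_2 are all 1, so H_1 ≅ Z.
  H_2: rank ker ∂_2 − rank ∂_3 = (5 − 5) − 0 = 0, and there is no ∂_3, so H_2 ≅ 0.

As a check, the Euler characteristic is 5 − 10 + 5 = 0, which agrees with 1 − 1 + 0 = 0.
(K is a triangulation of the Möbius band.)

H_0 = Z,  H_1 = Z,  H_2 = 0.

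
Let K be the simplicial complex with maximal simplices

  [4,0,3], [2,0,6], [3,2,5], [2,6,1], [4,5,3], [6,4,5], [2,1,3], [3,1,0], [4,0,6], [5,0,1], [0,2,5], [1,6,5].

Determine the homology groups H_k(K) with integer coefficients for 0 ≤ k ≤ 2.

H_0 = Z,  H_1 = Z/2,  H_2 = 0.

Take the total order 0 < 1 < 2 < 3 < 4 < 5 < 6 on the vertex set. Then K (dimension 2) consists of the simplices:

  0-simplices (7): [0], [1], [2], [3], [4], [5], [6]
  1-simplices (18): [0,1], [0,2], [0,3], [0,4], [0,5], [0,6], [1,2], [1,3], [1,5], [1,6], [2,3], [2,5], [2,6], [3,4], [3,5], [4,5], [4,6], [5,6]
  2-simplices (12): [0,1,3], [0,1,5], [0,2,5], [0,2,6], [0,3,4], [0,4,6], [1,2,3], [1,2,6], [1,5,6], [2,3,5], [3,4,5], [4,5,6]

so the chain groups are C_0 ≅ Z^7, C_1 ≅ Z^18, C_2 ≅ Z^12.

The boundary map ∂_1: C_1 → C_0 is given by ∂[p,q] = [q] − [p]. For instance
  ∂[1,5] = [5] − [1].
As a 7×18 matrix over Z this has rank 6, with invariant factors (1,1,1,1,1,1).

∂_2: C_2 → C_1 maps a triangle to the signed sum of its edges. For instance
  ∂[2,3,5] = [3,5] − [2,5] + [2,3],
  ∂[1,2,3] = [2,3] − [1,3] + [1,2].
This gives a 18×12 integer matrix of rank 12; reducing to Smith normal form yields diagonal entries (1,1,1,1,1,1,1,1,1,1,1,2).

Computing H_k = (kernel of ∂_k) / (image of ∂_{k+1}):

  H_0: rank C_0 − rank ∂_1 = 7 − 6 = 1, and the invariant factors of ∂_1 are all 1, so H_0 = Z.
  H_1: rank ker ∂_1 − rank ∂_2 = (18 − 6) − 12 = 0, and ∂_2 has invariant factor 2 > 1, so H_1 = Z/2.
  H_2: rank ker ∂_2 − rank ∂_3 = (12 − 12) − 0 = 0, and there is no ∂_3, so H_2 = 0.

(K is a triangulation of the real projective plane RP^2.)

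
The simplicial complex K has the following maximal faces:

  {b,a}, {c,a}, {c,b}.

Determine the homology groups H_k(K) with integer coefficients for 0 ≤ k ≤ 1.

H_0 = Z,  H_1 = Z.

We work with the vertex ordering a < b < c. The simplices of K, each written with vertices in increasing order, are:

  0-simplices (3): a, b, c
  1-simplices (3): ab, ac, bc

so the chain groups are C_0 ≅ Z^3, C_1 ≅ Z^3.

∂_1: C_1 → C_0 maps an edge to its endpoints' difference, ∂[p,q] = q − p. For instance
  ∂bc = c − b.
The 3×3 boundary matrix has rank 2 and Smith normal form diag(1,1).

Computing H_k = (kernel of ∂_k) / (image of ∂_{k+1}):

  H_0: rank C_0 − rank ∂_1 = 3 − 2 = 1, and the invariant factors of ∂_1 are all 1, so H_0 = Z.
  H_1: rank ker ∂_1 − rank ∂_2 = (3 − 2) − 0 = 1, and there is no ∂_2, so H_1 = Z.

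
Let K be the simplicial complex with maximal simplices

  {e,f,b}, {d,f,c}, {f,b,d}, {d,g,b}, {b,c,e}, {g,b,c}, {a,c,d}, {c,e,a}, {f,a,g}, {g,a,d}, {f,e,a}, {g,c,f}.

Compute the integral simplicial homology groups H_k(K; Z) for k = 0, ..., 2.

H_0 ≅ Z,  H_1 ≅ Z/2,  H_2 = 0.

Fix the vertex order a < b < c < d < e < f < g and write every simplex with vertices in increasing order. Then dim K = 2 and the simplices of K are:

  0-simplices (7): a, b, c, d, e, f, g
  1-simplices (18): ac, ad, ae, af, ag, bc, bd, be, bf, bg, cd, ce, cf, cg, df, dg, ef, fg
  2-simplices (12): acd, ace, adg, aef, afg, bce, bcg, bdf, bdg, bef, cdf, cfg

Hence C_0 ≅ Z^7, C_1 ≅ Z^18, C_2 ≅ Z^12.

∂_1: C_1 → C_0 maps an edge to its endpoints' difference, ∂[p,q] = q − p. For instance
  ∂cg = g − c.
As a 7×18 matrix over Z this has rank 6, with invariant factors (1,1,1,1,1,1).

Boundary ∂_2: C_2 → C_1 acts by ∂[p,q,r] = [q,r] − [p,r] + [p,q]. For instance
  ∂bce = ce − be + bc,
  ∂bef = ef − bf + be.
The resulting 18×12 matrix has rank 12, and its Smith normal form has invariant factors (1,1,1,1,1,1,1,1,1,1,1,2).

Reading off H_k = ker ∂_k / im ∂_{k+1}:

  H_0: rank C_0 − rank ∂_1 = 7 − 6 = 1, and the invariant factors of ∂_1 are all 1, so H_0 = Z.
  H_1: rank ker ∂_1 − rank ∂_2 = (18 − 6) − 12 = 0, and ∂_2 has invariant factor 2 > 1, so H_1 = Z/2.
  H_2: rank ker ∂_2 − rank ∂_3 = (12 − 12) − 0 = 0, and there is no ∂_3, so H_2 = 0.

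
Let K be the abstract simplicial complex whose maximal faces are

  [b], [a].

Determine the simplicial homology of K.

H_0 ≅ Z^2.

K has 2 vertices.
rank ∂_0 = 0, rank ∂_1 = 0 ⇒ b_0 = 2 − 0 − 0 = 2. So H_0 ≅ Z^2.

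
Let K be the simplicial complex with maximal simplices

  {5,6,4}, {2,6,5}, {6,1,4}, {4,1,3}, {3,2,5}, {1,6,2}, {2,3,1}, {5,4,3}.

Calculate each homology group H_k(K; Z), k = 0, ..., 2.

Fix the vertex order 1 < 2 < 3 < 4 < 5 < 6 and write every simplex with vertices in increasing order. Then dim K = 2 and the simplices of K are:

  0-simplices (6): [1], [2], [3], [4], [5], [6]
  1-simplices (12): [1,2], [1,3], [1,4], [1,6], [2,3], [2,5], [2,6], [3,4], [3,5], [4,5], [4,6], [5,6]
  2-simplices (8): [1,2,3], [1,2,6], [1,3,4], [1,4,6], [2,3,5], [2,5,6], [3,4,5], [4,5,6]

Hence C_0 ≅ Z^6, C_1 ≅ Z^12, C_2 ≅ Z^8.

Boundary ∂_1: C_1 → C_0 sends each edge [p,q] (with p < q) to q − p.
The resulting 6×12 matrix has rank 5, and its Smith normal form has invariant factors (1,1,1,1,1).

The boundary map ∂_2: C_2 → C_1 acts by ∂[p,q,r] = [q,r] − [p,r] + [p,q]. For instance
  ∂[3,4,5] = [4,5] − [3,5] + [3,4],
  ∂[1,4,6] = [4,6] − [1,6] + [1,4].
As a 12×8 matrix over Z this has rank 7, with invariant factors (1,1,1,1,1,1,1).

Computing H_k = (kernel of ∂_k) / (image of ∂_{k+1}):

  H_0: rank C_0 − rank ∂_1 = 6 − 5 = 1, and the invariant factors of ∂_1 are all 1, so H_0 = Z.
  H_1: rank ker ∂_1 − rank ∂_2 = (12 − 5) − 7 = 0, and the invariant factors of ∂_2 are all 1, so H_1 = 0.
  H_2: rank ker ∂_2 − rank ∂_3 = (8 − 7) − 0 = 1, and there is no ∂_3, so H_2 = Z.

As a check, the Euler characteristic is 6 − 12 + 8 = 2, which agrees with 1 − 0 + 1 = 2.

H_0 = Z,  H_1 = 0,  H_2 = Z.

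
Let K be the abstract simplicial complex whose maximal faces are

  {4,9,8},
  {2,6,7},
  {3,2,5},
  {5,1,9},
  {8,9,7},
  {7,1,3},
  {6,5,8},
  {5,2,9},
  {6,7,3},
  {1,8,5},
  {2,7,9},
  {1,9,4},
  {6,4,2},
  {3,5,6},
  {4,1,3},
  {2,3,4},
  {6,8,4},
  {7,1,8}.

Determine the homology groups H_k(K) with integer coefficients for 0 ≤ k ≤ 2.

Fix the vertex order 1 < 2 < 3 < 4 < 5 < 6 < 7 < 8 < 9 and write every simplex with vertices in increasing order. Then dim K = 2 and the simplices of K are:

  0-simplices (9): [1], [2], [3], [4], [5], [6], [7], [8], [9]
  1-simplices (27): (27 of them)
  2-simplices (18): [1,3,4], [1,3,7], [1,4,9], [1,5,8], [1,5,9], [1,7,8], [2,3,4], [2,3,5], [2,4,6], [2,5,9], [2,6,7], [2,7,9], [3,5,6], [3,6,7], [4,6,8], [4,8,9], [5,6,8], [7,8,9]

so the chain groups are C_0 ≅ Z^9, C_1 ≅ Z^27, C_2 ≅ Z^18.

∂_1: C_1 → C_0 sends each edge [p,q] (with p < q) to q − p.
As a 9×27 matrix over Z this has rank 8, with invariant factors (1,1,1,1,1,1,1,1).

Boundary ∂_2: C_2 → C_1 sends each 2-simplex [p,q,r] to [q,r] − [p,r] + [p,q]. For instance
  ∂[7,8,9] = [8,9] − [7,9] + [7,8],
  ∂[4,6,8] = [6,8] − [4,8] + [4,6].
The resulting 27×18 matrix has rank 18, and its Smith normal form has invariant factors (1,1,1,1,1,1,1,1,1,1,1,1,1,1,1,1,1,2).

Now H_k = ker ∂_k / im ∂_{k+1}, so:

  H_0: rank C_0 − rank ∂_1 = 9 − 8 = 1, and the invariant factors of ∂_1 are all 1, so H_0 ≅ Z.
  H_1: rank ker ∂_1 − rank ∂_2 = (27 − 8) − 18 = 1, and ∂_2 has invariant factor 2 > 1, so H_1 ≅ Z ⊕ Z/2Z.
  H_2: rank ker ∂_2 − rank ∂_3 = (18 − 18) − 0 = 0, and there is no ∂_3, so H_2 ≅ 0.

(K is a triangulation of the Klein bottle.)

H_0 ≅ Z,  H_1 ≅ Z ⊕ Z/2Z,  H_2 = 0.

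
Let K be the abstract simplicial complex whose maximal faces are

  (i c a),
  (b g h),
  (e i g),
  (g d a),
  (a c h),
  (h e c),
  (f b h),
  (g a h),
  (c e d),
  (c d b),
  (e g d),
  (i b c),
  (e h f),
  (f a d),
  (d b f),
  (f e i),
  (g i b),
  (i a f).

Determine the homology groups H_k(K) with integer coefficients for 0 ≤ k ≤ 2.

H_0 = Z,  H_1 = Z^2,  H_2 = Z.

Order the vertices as a < b < c < d < e < f < g < h < i. Listing each simplex with vertices in this order, K has dimension 2 with simplices:

  0-simplices (9): a, b, c, d, e, f, g, h, i
  1-simplices (27): ac, ad, af, ag, ah, ai, bc, bd, bf, bg, bh, bi, cd, ce, ch, ci, de, df, dg, ef, eg, eh, ei, fh, fi, gh, gi
  2-simplices (18): ach, aci, adf, adg, afi, agh, bcd, bci, bdf, bfh, bgh, bgi, cde, ceh, deg, efh, efi, egi

so the chain groups are C_0 ≅ Z^9, C_1 ≅ Z^27, C_2 ≅ Z^18.

Boundary ∂_1: C_1 → C_0 is given by ∂[p,q] = [q] − [p]. For instance
  ∂gh = h − g.
The resulting 9×27 matrix has rank 8, and its Smith normal form has invariant factors (1,1,1,1,1,1,1,1).

The boundary map ∂_2: C_2 → C_1 acts by ∂[p,q,r] = [q,r] − [p,r] + [p,q]. For instance
  ∂agh = gh − ah + ag,
  ∂deg = eg − dg + de.
This gives a 27×18 integer matrix of rank 17; reducing to Smith normal form yields diagonal entries (1,1,1,1,1,1,1,1,1,1,1,1,1,1,1,1,1).

Computing H_k = (kernel of ∂_k) / (image of ∂_{k+1}):

  H_0: rank C_0 − rank ∂_1 = 9 − 8 = 1, and the invariant factors of ∂_1 are all 1, so H_0 ≅ Z.
  H_1: rank ker ∂_1 − rank ∂_2 = (27 − 8) − 17 = 2, and the invariant factors of ∂_2 are all 1, so H_1 ≅ Z^2.
  H_2: rank ker ∂_2 − rank ∂_3 = (18 − 17) − 0 = 1, and there is no ∂_3, so H_2 ≅ Z.

As a check, the Euler characteristic is 9 − 27 + 18 = 0, which agrees with 1 − 2 + 1 = 0.
(K is a triangulation of the torus T^2.)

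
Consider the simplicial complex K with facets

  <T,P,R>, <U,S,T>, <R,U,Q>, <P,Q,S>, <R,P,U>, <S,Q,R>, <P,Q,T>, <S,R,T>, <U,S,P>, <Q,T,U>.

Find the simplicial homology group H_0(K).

Fix the vertex order P < Q < R < S < T < U and write every simplex with vertices in increasing order. Then dim K = 2 and the simplices of K are:

  0-simplices (6): P, Q, R, S, T, U
  1-simplices (15): PQ, PR, PS, PT, PU, QR, QS, QT, QU, RS, RT, RU, ST, SU, TU
  2-simplices (10): PQS, PQT, PRT, PRU, PSU, QRS, QRU, QTU, RST, STU

Hence C_0 ≅ Z^6, C_1 ≅ Z^15, C_2 ≅ Z^10.

Boundary ∂_1: C_1 → C_0 maps an edge to its endpoints' difference, ∂[p,q] = q − p. For instance
  ∂RU = U − R.
The 6×15 boundary matrix has rank 5 and Smith normal form diag(1,1,1,1,1).

∂_2: C_2 → C_1 sends each 2-simplex [p,q,r] to [q,r] − [p,r] + [p,q]. For instance
  ∂STU = TU − SU + ST,
  ∂PRT = RT − PT + PR.
The resulting 15×10 matrix has rank 10, and its Smith normal form has invariant factors (1,1,1,1,1,1,1,1,1,2).

From H_k ≅ ker(∂_k) / im(∂_{k+1}) we obtain:

  H_0: rank C_0 − rank ∂_1 = 6 − 5 = 1, and the invariant factors of ∂_1 are all 1, so H_0 = Z.

H_0 = Z.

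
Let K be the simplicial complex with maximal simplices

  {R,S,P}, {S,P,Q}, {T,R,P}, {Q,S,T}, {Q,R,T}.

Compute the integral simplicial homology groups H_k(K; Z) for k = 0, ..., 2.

H_0 ≅ Z,  H_1 ≅ Z,  H_2 = 0.

We work with the vertex ordering P < Q < R < S < T. The simplices of K, each written with vertices in increasing order, are:

  0-simplices (5): P, Q, R, S, T
  1-simplices (10): PQ, PR, PS, PT, QR, QS, QT, RS, RT, ST
  2-simplices (5): PQS, PRS, PRT, QRT, QST

giving chain groups C_0 ≅ Z^5, C_1 ≅ Z^10, C_2 ≅ Z^5.

Boundary ∂_1: C_1 → C_0 sends each edge [p,q] (with p < q) to q − p.
The 5×10 boundary matrix has rank 4 and Smith normal form diag(1,1,1,1).

Boundary ∂_2: C_2 → C_1 sends each 2-simplex [p,q,r] to [q,r] − [p,r] + [p,q]. For instance
  ∂PRT = RT − PT + PR,
  ∂QST = ST − QT + QS.
This gives a 10×5 integer matrix of rank 5; reducing to Smith normal form yields diagonal entries (1,1,1,1,1).

From H_k ≅ ker(∂_k) / im(∂_{k+1}) we obtain:

  H_0: rank C_0 − rank ∂_1 = 5 − 4 = 1, and the invariant factors of ∂_1 are all 1, so H_0 ≅ Z.
  H_1: rank ker ∂_1 − rank ∂_2 = (10 − 4) − 5 = 1, and the invariant factors of ∂_2 are all 1, so H_1 ≅ Z.
  H_2: rank ker ∂_2 − rank ∂_3 = (5 − 5) − 0 = 0, and there is no ∂_3, so H_2 ≅ 0.

(K is a triangulation of the Möbius band.)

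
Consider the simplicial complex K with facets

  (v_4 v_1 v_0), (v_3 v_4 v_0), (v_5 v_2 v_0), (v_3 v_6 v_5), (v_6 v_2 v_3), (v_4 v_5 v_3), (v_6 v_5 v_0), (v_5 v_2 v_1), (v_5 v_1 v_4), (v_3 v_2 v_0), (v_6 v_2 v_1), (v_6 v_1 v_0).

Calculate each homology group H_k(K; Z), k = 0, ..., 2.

We work with the vertex ordering v_0 < v_1 < v_2 < v_3 < v_4 < v_5 < v_6. The simplices of K, each written with vertices in increasing order, are:

  0-simplices (7): [v_0], [v_1], [v_2], [v_3], [v_4], [v_5], [v_6]
  1-simplices (18): (18 of them)
  2-simplices (12): (12 of them)

so the chain groups are C_0 ≅ Z^7, C_1 ≅ Z^18, C_2 ≅ Z^12.

Boundary ∂_1: C_1 → C_0 maps an edge to its endpoints' difference, ∂[p,q] = q − p.
The resulting 7×18 matrix has rank 6, and its Smith normal form has invariant factors (1,1,1,1,1,1).

Boundary ∂_2: C_2 → C_1 acts by ∂[p,q,r] = [q,r] − [p,r] + [p,q]. For instance
  ∂[v_1,v_2,v_5] = [v_2,v_5] − [v_1,v_5] + [v_1,v_2],
  ∂[v_3,v_5,v_6] = [v_5,v_6] − [v_3,v_6] + [v_3,v_5].
The resulting 18×12 matrix has rank 12, and its Smith normal form has invariant factors (1,1,1,1,1,1,1,1,1,1,1,2).

Now H_k = ker ∂_k / im ∂_{k+1}, so:

  H_0: rank C_0 − rank ∂_1 = 7 − 6 = 1, and the invariant factors of ∂_1 are all 1, so H_0 ≅ Z.
  H_1: rank ker ∂_1 − rank ∂_2 = (18 − 6) − 12 = 0, and ∂_2 has invariant factor 2 > 1, so H_1 ≅ Z/2Z.
  H_2: rank ker ∂_2 − rank ∂_3 = (12 − 12) − 0 = 0, and there is no ∂_3, so H_2 ≅ 0.

H_0 = Z,  H_1 = Z/2Z,  H_2 = 0.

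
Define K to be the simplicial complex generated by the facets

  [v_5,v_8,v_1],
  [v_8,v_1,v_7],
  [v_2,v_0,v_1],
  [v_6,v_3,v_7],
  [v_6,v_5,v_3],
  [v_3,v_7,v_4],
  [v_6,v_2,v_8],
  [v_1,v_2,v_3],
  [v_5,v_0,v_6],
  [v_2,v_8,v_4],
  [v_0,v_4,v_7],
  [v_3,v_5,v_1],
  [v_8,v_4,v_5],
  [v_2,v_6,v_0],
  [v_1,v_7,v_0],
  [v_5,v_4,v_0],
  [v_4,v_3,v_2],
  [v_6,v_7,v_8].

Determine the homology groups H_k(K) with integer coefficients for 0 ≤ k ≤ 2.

H_0 ≅ Z,  H_1 ≅ Z^2,  H_2 ≅ Z.

Fix the vertex order v_0 < v_1 < v_2 < v_3 < v_4 < v_5 < v_6 < v_7 < v_8 and write every simplex with vertices in increasing order. Then dim K = 2 and the simplices of K are:

  0-simplices (9): [v_0], [v_1], [v_2], [v_3], [v_4], [v_5], [v_6], [v_7], [v_8]
  1-simplices (27): (27 of them)
  2-simplices (18): (18 of them)

Hence C_0 ≅ Z^9, C_1 ≅ Z^27, C_2 ≅ Z^18.

∂_1: C_1 → C_0 sends each edge [p,q] (with p < q) to q − p. For instance
  ∂[v_0,v_6] = [v_6] − [v_0].
The resulting 9×27 matrix has rank 8, and its Smith normal form has invariant factors (1,1,1,1,1,1,1,1).

The boundary map ∂_2: C_2 → C_1 maps a triangle to the signed sum of its edges. For instance
  ∂[v_0,v_1,v_2] = [v_1,v_2] − [v_0,v_2] + [v_0,v_1],
  ∂[v_1,v_2,v_3] = [v_2,v_3] − [v_1,v_3] + [v_1,v_2].
As a 27×18 matrix over Z this has rank 17, with invariant factors (1,1,1,1,1,1,1,1,1,1,1,1,1,1,1,1,1).

From H_k ≅ ker(∂_k) / im(∂_{k+1}) we obtain:

  H_0: rank C_0 − rank ∂_1 = 9 − 8 = 1, and the invariant factors of ∂_1 are all 1, so H_0 = Z.
  H_1: rank ker ∂_1 − rank ∂_2 = (27 − 8) − 17 = 2, and the invariant factors of ∂_2 are all 1, so H_1 = Z^2.
  H_2: rank ker ∂_2 − rank ∂_3 = (18 − 17) − 0 = 1, and there is no ∂_3, so H_2 = Z.

(K is a triangulation of the torus T^2.)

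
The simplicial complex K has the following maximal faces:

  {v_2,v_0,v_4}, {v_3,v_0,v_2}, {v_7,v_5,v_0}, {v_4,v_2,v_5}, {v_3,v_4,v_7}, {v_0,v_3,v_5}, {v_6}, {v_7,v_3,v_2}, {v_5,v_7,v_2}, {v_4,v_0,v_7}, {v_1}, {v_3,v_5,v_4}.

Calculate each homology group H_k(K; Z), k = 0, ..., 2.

H_0 = Z^3,  H_1 = Z/2Z,  H_2 = 0.

Fix the vertex order v_0 < v_1 < v_2 < v_3 < v_4 < v_5 < v_6 < v_7 and write every simplex with vertices in increasing order. Then dim K = 2 and the simplices of K are:

  0-simplices (8): [v_0], [v_1], [v_2], [v_3], [v_4], [v_5], [v_6], [v_7]
  1-simplices (15): (15 of them)
  2-simplices (10): [v_0,v_2,v_3], [v_0,v_2,v_4], [v_0,v_3,v_5], [v_0,v_4,v_7], [v_0,v_5,v_7], [v_2,v_3,v_7], [v_2,v_4,v_5], [v_2,v_5,v_7], [v_3,v_4,v_5], [v_3,v_4,v_7]

giving chain groups C_0 ≅ Z^8, C_1 ≅ Z^15, C_2 ≅ Z^10.

∂_1: C_1 → C_0 sends each edge [p,q] (with p < q) to q − p.
The resulting 8×15 matrix has rank 5, and its Smith normal form has invariant factors (1,1,1,1,1).

∂_2: C_2 → C_1 maps a triangle to the signed sum of its edges. For instance
  ∂[v_0,v_2,v_3] = [v_2,v_3] − [v_0,v_3] + [v_0,v_2],
  ∂[v_2,v_5,v_7] = [v_5,v_7] − [v_2,v_7] + [v_2,v_5].
The resulting 15×10 matrix has rank 10, and its Smith normal form has invariant factors (1,1,1,1,1,1,1,1,1,2).

From H_k ≅ ker(∂_k) / im(∂_{k+1}) we obtain:

  H_0: rank C_0 − rank ∂_1 = 8 − 5 = 3, and the invariant factors of ∂_1 are all 1, so H_0 ≅ Z^3.
  H_1: rank ker ∂_1 − rank ∂_2 = (15 − 5) − 10 = 0, and ∂_2 has invariant factor 2 > 1, so H_1 ≅ Z/2Z.
  H_2: rank ker ∂_2 − rank ∂_3 = (10 − 10) − 0 = 0, and there is no ∂_3, so H_2 ≅ 0.

As a check, the Euler characteristic is 8 − 15 + 10 = 3, which agrees with 3 − 0 + 0 = 3.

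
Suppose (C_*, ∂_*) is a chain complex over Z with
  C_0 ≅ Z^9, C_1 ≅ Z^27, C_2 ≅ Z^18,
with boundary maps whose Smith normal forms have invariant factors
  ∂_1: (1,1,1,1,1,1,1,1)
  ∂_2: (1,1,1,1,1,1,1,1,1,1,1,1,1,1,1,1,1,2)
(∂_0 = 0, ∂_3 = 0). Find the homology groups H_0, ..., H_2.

H_0: b_0 = 9 − 0 − 8 = 1; torsion from ∂_1 factors > 1: none. So H_0 ≅ Z.
H_1: b_1 = 27 − 8 − 18 = 1; torsion from ∂_2 factors > 1: [2]. So H_1 ≅ Z ⊕ Z/2.
H_2: b_2 = 18 − 18 − 0 = 0; torsion from ∂_3 factors > 1: none. So H_2 ≅ 0.

H_0 ≅ Z,  H_1 ≅ Z ⊕ Z/2,  H_2 = 0.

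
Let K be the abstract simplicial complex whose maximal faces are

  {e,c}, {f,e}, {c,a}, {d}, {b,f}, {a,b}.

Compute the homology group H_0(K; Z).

We work with the vertex ordering a < b < c < d < e < f. The simplices of K, each written with vertices in increasing order, are:

  0-simplices (6): a, b, c, d, e, f
  1-simplices (5): ab, ac, bf, ce, ef

giving chain groups C_0 ≅ Z^6, C_1 ≅ Z^5.

Boundary ∂_1: C_1 → C_0 maps an edge to its endpoints' difference, ∂[p,q] = q − p. For instance
  ∂ac = c − a.
The 6×5 boundary matrix has rank 4 and Smith normal form diag(1,1,1,1).

From H_k ≅ ker(∂_k) / im(∂_{k+1}) we obtain:

  H_0: rank C_0 − rank ∂_1 = 6 − 4 = 2, and the invariant factors of ∂_1 are all 1, so H_0 = Z^2.

H_0 ≅ Z^2.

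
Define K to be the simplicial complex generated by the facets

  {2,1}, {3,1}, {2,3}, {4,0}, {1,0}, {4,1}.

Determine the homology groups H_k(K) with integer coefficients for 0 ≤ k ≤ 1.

H_0 ≅ Z,  H_1 ≅ Z^2.

We work with the vertex ordering 0 < 1 < 2 < 3 < 4. The simplices of K, each written with vertices in increasing order, are:

  0-simplices (5): [0], [1], [2], [3], [4]
  1-simplices (6): [0,1], [0,4], [1,2], [1,3], [1,4], [2,3]

giving chain groups C_0 ≅ Z^5, C_1 ≅ Z^6.

The boundary map ∂_1: C_1 → C_0 is given by ∂[p,q] = [q] − [p].
The 5×6 boundary matrix has rank 4 and Smith normal form diag(1,1,1,1).

Reading off H_k = ker ∂_k / im ∂_{k+1}:

  H_0: rank C_0 − rank ∂_1 = 5 − 4 = 1, and the invariant factors of ∂_1 are all 1, so H_0 ≅ Z.
  H_1: rank ker ∂_1 − rank ∂_2 = (6 − 4) − 0 = 2, and there is no ∂_2, so H_1 ≅ Z^2.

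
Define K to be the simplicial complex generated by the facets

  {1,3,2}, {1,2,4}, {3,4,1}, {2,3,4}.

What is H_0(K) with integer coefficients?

H_0 ≅ Z.

Fix the vertex order 1 < 2 < 3 < 4 and write every simplex with vertices in increasing order. Then dim K = 2 and the simplices of K are:

  0-simplices (4): [1], [2], [3], [4]
  1-simplices (6): [1,2], [1,3], [1,4], [2,3], [2,4], [3,4]
  2-simplices (4): [1,2,3], [1,2,4], [1,3,4], [2,3,4]

Hence C_0 ≅ Z^4, C_1 ≅ Z^6, C_2 ≅ Z^4.

∂_1: C_1 → C_0 sends each edge [p,q] (with p < q) to q − p. For instance
  ∂[3,4] = [4] − [3].
As a 4×6 matrix over Z this has rank 3, with invariant factors (1,1,1).

The boundary map ∂_2: C_2 → C_1 sends each 2-simplex [p,q,r] to [q,r] − [p,r] + [p,q]. For instance
  ∂[1,2,4] = [2,4] − [1,4] + [1,2],
  ∂[2,3,4] = [3,4] − [2,4] + [2,3].
The 6×4 boundary matrix has rank 3 and Smith normal form diag(1,1,1).

Now H_k = ker ∂_k / im ∂_{k+1}, so:

  H_0: rank C_0 − rank ∂_1 = 4 − 3 = 1, and the invariant factors of ∂_1 are all 1, so H_0 ≅ Z.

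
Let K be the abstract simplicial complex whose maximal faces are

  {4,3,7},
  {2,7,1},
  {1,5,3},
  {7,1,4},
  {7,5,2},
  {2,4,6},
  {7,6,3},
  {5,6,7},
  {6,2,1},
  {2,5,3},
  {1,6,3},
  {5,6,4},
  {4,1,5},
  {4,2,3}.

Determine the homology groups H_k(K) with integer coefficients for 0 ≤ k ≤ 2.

Fix the vertex order 1 < 2 < 3 < 4 < 5 < 6 < 7 and write every simplex with vertices in increasing order. Then dim K = 2 and the simplices of K are:

  0-simplices (7): [1], [2], [3], [4], [5], [6], [7]
  1-simplices (21): [1,2], [1,3], [1,4], [1,5], [1,6], [1,7], [2,3], [2,4], [2,5], [2,6], [2,7], [3,4], [3,5], [3,6], [3,7], [4,5], [4,6], [4,7], [5,6], [5,7], [6,7]
  2-simplices (14): [1,2,6], [1,2,7], [1,3,5], [1,3,6], [1,4,5], [1,4,7], [2,3,4], [2,3,5], [2,4,6], [2,5,7], [3,4,7], [3,6,7], [4,5,6], [5,6,7]

Hence C_0 ≅ Z^7, C_1 ≅ Z^21, C_2 ≅ Z^14.

The boundary map ∂_1: C_1 → C_0 sends each edge [p,q] (with p < q) to q − p. For instance
  ∂[6,7] = [7] − [6].
This gives a 7×21 integer matrix of rank 6; reducing to Smith normal form yields diagonal entries (1,1,1,1,1,1).

∂_2: C_2 → C_1 sends each 2-simplex [p,q,r] to [q,r] − [p,r] + [p,q]. For instance
  ∂[2,4,6] = [4,6] − [2,6] + [2,4],
  ∂[1,3,5] = [3,5] − [1,5] + [1,3].
As a 21×14 matrix over Z this has rank 13, with invariant factors (1,1,1,1,1,1,1,1,1,1,1,1,1).

Reading off H_k = ker ∂_k / im ∂_{k+1}:

  H_0: rank C_0 − rank ∂_1 = 7 − 6 = 1, and the invariant factors of ∂_1 are all 1, so H_0 = Z.
  H_1: rank ker ∂_1 − rank ∂_2 = (21 − 6) − 13 = 2, and the invariant factors of ∂_2 are all 1, so H_1 = Z^2.
  H_2: rank ker ∂_2 − rank ∂_3 = (14 − 13) − 0 = 1, and there is no ∂_3, so H_2 = Z.

H_0 ≅ Z,  H_1 ≅ Z^2,  H_2 ≅ Z.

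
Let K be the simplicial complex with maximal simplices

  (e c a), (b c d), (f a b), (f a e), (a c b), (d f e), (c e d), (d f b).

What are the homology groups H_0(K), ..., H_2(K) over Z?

H_0 = Z,  H_1 = 0,  H_2 = Z.

Fix the vertex order a < b < c < d < e < f and write every simplex with vertices in increasing order. Then dim K = 2 and the simplices of K are:

  0-simplices (6): a, b, c, d, e, f
  1-simplices (12): ab, ac, ae, af, bc, bd, bf, cd, ce, de, df, ef
  2-simplices (8): abc, abf, ace, aef, bcd, bdf, cde, def

Hence C_0 ≅ Z^6, C_1 ≅ Z^12, C_2 ≅ Z^8.

∂_1: C_1 → C_0 maps an edge to its endpoints' difference, ∂[p,q] = q − p. For instance
  ∂ef = f − e.
This gives a 6×12 integer matrix of rank 5; reducing to Smith normal form yields diagonal entries (1,1,1,1,1).

∂_2: C_2 → C_1 maps a triangle to the signed sum of its edges. For instance
  ∂bdf = df − bf + bd,
  ∂cde = de − ce + cd.
This gives a 12×8 integer matrix of rank 7; reducing to Smith normal form yields diagonal entries (1,1,1,1,1,1,1).

From H_k ≅ ker(∂_k) / im(∂_{k+1}) we obtain:

  H_0: rank C_0 − rank ∂_1 = 6 − 5 = 1, and the invariant factors of ∂_1 are all 1, so H_0 ≅ Z.
  H_1: rank ker ∂_1 − rank ∂_2 = (12 − 5) − 7 = 0, and the invariant factors of ∂_2 are all 1, so H_1 ≅ 0.
  H_2: rank ker ∂_2 − rank ∂_3 = (8 − 7) − 0 = 1, and there is no ∂_3, so H_2 ≅ Z.

As a check, the Euler characteristic is 6 − 12 + 8 = 2, which agrees with 1 − 0 + 1 = 2.
(K is a triangulation of the 2-sphere S^2.)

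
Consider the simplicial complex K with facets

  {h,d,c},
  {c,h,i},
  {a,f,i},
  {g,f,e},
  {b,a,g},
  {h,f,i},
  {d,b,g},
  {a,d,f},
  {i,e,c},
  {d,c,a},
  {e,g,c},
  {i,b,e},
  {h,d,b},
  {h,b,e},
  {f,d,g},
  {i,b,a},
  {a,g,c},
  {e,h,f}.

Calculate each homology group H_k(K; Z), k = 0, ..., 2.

H_0 ≅ Z,  H_1 ≅ Z ⊕ Z_2,  H_2 = 0.

Take the total order a < b < c < d < e < f < g < h < i on the vertex set. Then K (dimension 2) consists of the simplices:

  0-simplices (9): a, b, c, d, e, f, g, h, i
  1-simplices (27): ab, ac, ad, af, ag, ai, bd, be, bg, bh, bi, cd, ce, cg, ch, ci, df, dg, dh, ef, eg, eh, ei, fg, fh, fi, hi
  2-simplices (18): abg, abi, acd, acg, adf, afi, bdg, bdh, beh, bei, cdh, ceg, cei, chi, dfg, efg, efh, fhi

so the chain groups are C_0 ≅ Z^9, C_1 ≅ Z^27, C_2 ≅ Z^18.

The boundary map ∂_1: C_1 → C_0 maps an edge to its endpoints' difference, ∂[p,q] = q − p. For instance
  ∂ce = e − c.
This gives a 9×27 integer matrix of rank 8; reducing to Smith normal form yields diagonal entries (1,1,1,1,1,1,1,1).

Boundary ∂_2: C_2 → C_1 acts by ∂[p,q,r] = [q,r] − [p,r] + [p,q]. For instance
  ∂cdh = dh − ch + cd,
  ∂efh = fh − eh + ef.
The 27×18 boundary matrix has rank 18 and Smith normal form diag(1,1,1,1,1,1,1,1,1,1,1,1,1,1,1,1,1,2).

Computing H_k = (kernel of ∂_k) / (image of ∂_{k+1}):

  H_0: rank C_0 − rank ∂_1 = 9 − 8 = 1, and the invariant factors of ∂_1 are all 1, so H_0 ≅ Z.
  H_1: rank ker ∂_1 − rank ∂_2 = (27 − 8) − 18 = 1, and ∂_2 has invariant factor 2 > 1, so H_1 ≅ Z ⊕ Z_2.
  H_2: rank ker ∂_2 − rank ∂_3 = (18 − 18) − 0 = 0, and there is no ∂_3, so H_2 ≅ 0.

As a check, the Euler characteristic is 9 − 27 + 18 = 0, which agrees with 1 − 1 + 0 = 0.
(K is a triangulation of the Klein bottle.)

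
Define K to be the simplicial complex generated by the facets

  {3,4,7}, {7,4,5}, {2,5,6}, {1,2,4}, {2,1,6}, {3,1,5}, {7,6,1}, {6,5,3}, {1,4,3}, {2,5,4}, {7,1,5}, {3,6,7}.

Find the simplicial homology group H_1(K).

Order the vertices as 1 < 2 < 3 < 4 < 5 < 6 < 7. Listing each simplex with vertices in this order, K has dimension 2 with simplices:

  0-simplices (7): [1], [2], [3], [4], [5], [6], [7]
  1-simplices (18): [1,2], [1,3], [1,4], [1,5], [1,6], [1,7], [2,4], [2,5], [2,6], [3,4], [3,5], [3,6], [3,7], [4,5], [4,7], [5,6], [5,7], [6,7]
  2-simplices (12): [1,2,4], [1,2,6], [1,3,4], [1,3,5], [1,5,7], [1,6,7], [2,4,5], [2,5,6], [3,4,7], [3,5,6], [3,6,7], [4,5,7]

so the chain groups are C_0 ≅ Z^7, C_1 ≅ Z^18, C_2 ≅ Z^12.

∂_1: C_1 → C_0 sends each edge [p,q] (with p < q) to q − p. For instance
  ∂[3,4] = [4] − [3].
As a 7×18 matrix over Z this has rank 6, with invariant factors (1,1,1,1,1,1).

∂_2: C_2 → C_1 maps a triangle to the signed sum of its edges. For instance
  ∂[1,6,7] = [6,7] − [1,7] + [1,6],
  ∂[1,2,4] = [2,4] − [1,4] + [1,2].
The resulting 18×12 matrix has rank 12, and its Smith normal form has invariant factors (1,1,1,1,1,1,1,1,1,1,1,2).

From H_k ≅ ker(∂_k) / im(∂_{k+1}) we obtain:

  H_1: rank ker ∂_1 − rank ∂_2 = (18 − 6) − 12 = 0, and ∂_2 has invariant factor 2 > 1, so H_1 ≅ Z/2.

(K is a triangulation of the real projective plane RP^2.)

H_1 ≅ Z/2.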